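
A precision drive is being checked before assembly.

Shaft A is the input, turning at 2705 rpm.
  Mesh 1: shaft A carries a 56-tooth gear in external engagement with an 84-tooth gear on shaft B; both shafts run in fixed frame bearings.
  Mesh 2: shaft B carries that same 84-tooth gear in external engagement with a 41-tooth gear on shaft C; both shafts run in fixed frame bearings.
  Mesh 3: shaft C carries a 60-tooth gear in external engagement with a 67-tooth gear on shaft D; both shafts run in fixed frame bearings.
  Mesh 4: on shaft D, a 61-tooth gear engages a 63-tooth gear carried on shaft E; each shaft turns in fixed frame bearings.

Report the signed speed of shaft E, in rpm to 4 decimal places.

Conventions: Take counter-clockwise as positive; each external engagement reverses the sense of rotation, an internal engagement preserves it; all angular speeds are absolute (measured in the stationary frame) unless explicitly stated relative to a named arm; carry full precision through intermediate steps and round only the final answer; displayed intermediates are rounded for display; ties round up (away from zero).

+3203.5918 rpm

recognized (5 fixed axles, 4 meshes): fixed-axis compound train
mesh 1 [56T→84T]: ω = 2705.0000×56/84 = 1803.3333 rpm, sense flips to −
mesh 2 [84T→41T]: ω = 1803.3333×84/41 = 3694.6341 rpm, sense flips to +
mesh 3 [60T→67T]: ω = 3694.6341×60/67 = 3308.6276 rpm, sense flips to −
mesh 4 [61T→63T]: ω = 3308.6276×61/63 = 3203.5918 rpm, sense flips to +
signed output speed = +3203.5918 rpm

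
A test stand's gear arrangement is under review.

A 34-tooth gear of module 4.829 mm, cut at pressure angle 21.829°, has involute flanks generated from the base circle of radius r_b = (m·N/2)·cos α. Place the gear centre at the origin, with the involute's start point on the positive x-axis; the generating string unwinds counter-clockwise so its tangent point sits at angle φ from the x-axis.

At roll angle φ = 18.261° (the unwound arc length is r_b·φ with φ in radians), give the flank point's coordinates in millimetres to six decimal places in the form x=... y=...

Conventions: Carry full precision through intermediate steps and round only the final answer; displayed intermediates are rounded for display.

topology: single-mesh involute geometry — m = 4.829, N = 34
pitch radius r_p = m·N/2 = 4.829·34/2 = 82.093000
base radius r_b = r_p·cos α = 82.093000·cos 21.829° = 76.206747
roll angle φ = 18.261° = 0.31871457 rad
x = r_b·(cos φ + φ·sin φ) = 79.979511
y = r_b·(sin φ − φ·cos φ) = 0.814067

x=79.979511 y=0.814067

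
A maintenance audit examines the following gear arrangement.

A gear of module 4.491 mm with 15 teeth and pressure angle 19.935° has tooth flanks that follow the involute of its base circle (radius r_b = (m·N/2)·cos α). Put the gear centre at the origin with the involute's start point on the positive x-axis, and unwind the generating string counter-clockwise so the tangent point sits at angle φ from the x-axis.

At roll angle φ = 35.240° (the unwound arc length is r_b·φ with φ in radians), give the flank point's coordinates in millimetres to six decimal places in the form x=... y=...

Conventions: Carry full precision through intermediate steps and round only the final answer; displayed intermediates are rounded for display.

single-mesh involute tooth geometry (15T wheel at module 4.491)
pitch radius r_p = m·N/2 = 4.491·15/2 = 33.682500
base radius r_b = r_p·cos α = 33.682500·cos 19.935° = 31.664245
roll angle φ = 35.240° = 0.61505403 rad
x = r_b·(cos φ + φ·sin φ) = 37.098782
y = r_b·(sin φ − φ·cos φ) = 2.364117

x=37.098782 y=2.364117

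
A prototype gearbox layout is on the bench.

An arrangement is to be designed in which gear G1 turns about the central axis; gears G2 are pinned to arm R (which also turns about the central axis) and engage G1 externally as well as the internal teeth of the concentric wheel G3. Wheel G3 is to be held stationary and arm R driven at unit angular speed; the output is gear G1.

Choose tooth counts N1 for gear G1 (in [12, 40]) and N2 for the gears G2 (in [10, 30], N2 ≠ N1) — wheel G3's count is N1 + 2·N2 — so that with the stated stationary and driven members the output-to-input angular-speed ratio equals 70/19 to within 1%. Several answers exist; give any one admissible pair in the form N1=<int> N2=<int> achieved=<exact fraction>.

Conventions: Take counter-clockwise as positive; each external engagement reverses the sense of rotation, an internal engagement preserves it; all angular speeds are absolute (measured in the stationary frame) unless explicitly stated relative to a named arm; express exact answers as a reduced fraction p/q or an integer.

N1=19 N2=16 achieved=70/19

class = planetary set [ratio 70/19 wanted; Willis about the carrier]
Willis with ω_ring = 0: ω_sun/ω_arm = (N1+N3)/N1; set equal to 70/19  ⇒  N3/N1 = 70/19 − 1 = 51/19
N3 = N1 + 2·N2  ⇒  N2/N1 = (N3/N1 − 1)/2 = (51/19 − 1)/2 = 16/19
smallest multiple with N1 ≥ 12 and N2 ≥ 10: k = 1  ⇒  N1 = 1·19 = 19, N2 = 1·16 = 16 (N1 ≤ 40, N2 ≤ 30, N2 ≠ N1 ✓), N3 = 19 + 2·16 = 51
check: (N1+N3)/N1 with N1 = 19, N3 = 51 gives 70/19; |achieved − target| = 0 ≤ 7/190 ✓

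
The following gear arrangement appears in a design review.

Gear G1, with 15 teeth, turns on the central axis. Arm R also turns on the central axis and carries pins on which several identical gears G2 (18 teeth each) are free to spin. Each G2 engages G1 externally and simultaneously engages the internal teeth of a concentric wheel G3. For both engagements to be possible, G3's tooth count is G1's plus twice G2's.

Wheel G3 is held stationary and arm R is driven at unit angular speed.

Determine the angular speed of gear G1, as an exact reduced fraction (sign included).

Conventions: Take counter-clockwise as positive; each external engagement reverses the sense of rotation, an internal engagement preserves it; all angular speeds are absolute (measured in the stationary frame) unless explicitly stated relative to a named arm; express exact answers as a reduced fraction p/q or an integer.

22/5

topology: planetary set — G1 15T / G2 18T / G3 51T, arm = carrier (Willis)
ring teeth: 15 + 2·18 = 51
15(ω_sun−ω_arm) = −51(ω_ring−ω_arm),  ω_ring = 0, ω_arm = 1
ω_sun = 1 − (51/15)(0−1) = 22/5
exact speed ratio = 22/5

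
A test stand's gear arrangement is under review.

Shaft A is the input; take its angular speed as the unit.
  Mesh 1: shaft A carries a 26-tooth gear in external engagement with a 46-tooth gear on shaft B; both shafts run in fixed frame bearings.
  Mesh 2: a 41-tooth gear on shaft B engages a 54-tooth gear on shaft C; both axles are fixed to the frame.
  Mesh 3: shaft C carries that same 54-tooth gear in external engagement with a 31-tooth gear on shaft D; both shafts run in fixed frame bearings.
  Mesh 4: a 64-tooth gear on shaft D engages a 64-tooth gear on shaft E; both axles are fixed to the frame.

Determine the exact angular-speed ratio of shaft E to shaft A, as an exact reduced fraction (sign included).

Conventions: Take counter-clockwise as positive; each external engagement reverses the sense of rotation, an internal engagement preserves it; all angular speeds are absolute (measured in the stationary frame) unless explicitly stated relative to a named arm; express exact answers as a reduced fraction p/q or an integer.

533/713

class = fixed-axis compound train [4 meshes; 4 ratios multiply, 4 sense flips]
mesh 1 [26T→46T]: running ratio 13/23, sense −
mesh 2 [41T→54T]: running ratio 533/1242, sense +
mesh 3 [54T→31T]: running ratio 533/713, sense −
mesh 4 [64T→64T]: running ratio 533/713, sense +
ω_out/ω_in = 533/713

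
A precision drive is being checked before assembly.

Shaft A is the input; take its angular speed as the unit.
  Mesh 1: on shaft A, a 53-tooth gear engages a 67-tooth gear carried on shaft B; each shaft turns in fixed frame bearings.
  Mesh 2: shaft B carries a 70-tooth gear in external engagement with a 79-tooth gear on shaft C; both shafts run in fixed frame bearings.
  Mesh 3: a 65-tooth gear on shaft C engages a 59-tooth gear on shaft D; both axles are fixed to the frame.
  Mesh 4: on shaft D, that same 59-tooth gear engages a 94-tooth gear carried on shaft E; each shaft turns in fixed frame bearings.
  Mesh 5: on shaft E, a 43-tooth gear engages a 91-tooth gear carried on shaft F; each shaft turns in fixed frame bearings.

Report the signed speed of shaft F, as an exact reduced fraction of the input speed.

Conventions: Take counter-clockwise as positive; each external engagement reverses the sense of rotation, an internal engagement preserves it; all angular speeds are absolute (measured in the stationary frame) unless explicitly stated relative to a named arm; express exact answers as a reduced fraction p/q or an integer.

5-mesh fixed-axis compound train (all bearings frame-fixed)
mesh 1 [53T→67T]: |ω|/ω_in = 1×53/67 = 53/67, sense flips to −
mesh 2 [70T→79T]: |ω|/ω_in = (53/67)×70/79 = 3710/5293, sense flips to +
mesh 3 [65T→59T]: |ω|/ω_in = (3710/5293)×65/59 = 241150/312287, sense flips to −
mesh 4 [59T→94T]: |ω|/ω_in = (241150/312287)×59/94 = 120575/248771, sense flips to +
mesh 5 [43T→91T]: |ω|/ω_in = (120575/248771)×43/91 = 56975/248771, sense flips to −
signed output speed (× input speed) = -56975/248771

-56975/248771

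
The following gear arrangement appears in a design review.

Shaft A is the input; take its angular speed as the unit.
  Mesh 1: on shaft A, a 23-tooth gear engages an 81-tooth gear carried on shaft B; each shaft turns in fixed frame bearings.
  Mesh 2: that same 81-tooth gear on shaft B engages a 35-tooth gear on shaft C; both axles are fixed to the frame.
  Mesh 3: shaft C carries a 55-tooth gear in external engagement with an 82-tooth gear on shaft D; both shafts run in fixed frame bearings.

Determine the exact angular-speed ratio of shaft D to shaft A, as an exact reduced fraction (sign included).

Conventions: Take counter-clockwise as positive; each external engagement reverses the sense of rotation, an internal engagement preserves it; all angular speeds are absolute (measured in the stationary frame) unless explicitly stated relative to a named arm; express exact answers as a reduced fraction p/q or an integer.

class = fixed-axis compound train [3 meshes; 3 ratios multiply, 3 sense flips]
mesh 1 [23T→81T]: running ratio 23/81, sense −
mesh 2 [81T→35T]: running ratio 23/35, sense +
mesh 3 [55T→82T]: running ratio 253/574, sense −
ω_out/ω_in = -253/574

-253/574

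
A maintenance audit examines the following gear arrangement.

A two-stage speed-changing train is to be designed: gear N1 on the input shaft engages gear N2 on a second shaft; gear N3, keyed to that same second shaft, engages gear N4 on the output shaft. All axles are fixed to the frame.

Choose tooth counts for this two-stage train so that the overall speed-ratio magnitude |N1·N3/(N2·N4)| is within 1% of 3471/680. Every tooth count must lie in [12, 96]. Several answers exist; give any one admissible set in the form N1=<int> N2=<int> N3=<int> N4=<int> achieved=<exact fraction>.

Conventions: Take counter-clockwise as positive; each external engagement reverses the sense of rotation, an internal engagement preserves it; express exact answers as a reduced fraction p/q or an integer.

2-stage fixed-axis compound train for ratio 3471/680
target = 3471/680 in lowest terms: an exact hit needs N1·N3 = k·3471 and N2·N4 = k·680 for one integer k, every count in [12, 96]; additionally prefer no 1:1 stage (N1 ≠ N2, N3 ≠ N4)
k = 1: N1·N3 = 3471 = 39·89, N2·N4 = 680 = 17·40
achieved = 39·89/(17·40) = 3471/680; |achieved − target| = 0 ≤ 3471/68000 ✓

N1=39 N2=17 N3=89 N4=40 achieved=3471/680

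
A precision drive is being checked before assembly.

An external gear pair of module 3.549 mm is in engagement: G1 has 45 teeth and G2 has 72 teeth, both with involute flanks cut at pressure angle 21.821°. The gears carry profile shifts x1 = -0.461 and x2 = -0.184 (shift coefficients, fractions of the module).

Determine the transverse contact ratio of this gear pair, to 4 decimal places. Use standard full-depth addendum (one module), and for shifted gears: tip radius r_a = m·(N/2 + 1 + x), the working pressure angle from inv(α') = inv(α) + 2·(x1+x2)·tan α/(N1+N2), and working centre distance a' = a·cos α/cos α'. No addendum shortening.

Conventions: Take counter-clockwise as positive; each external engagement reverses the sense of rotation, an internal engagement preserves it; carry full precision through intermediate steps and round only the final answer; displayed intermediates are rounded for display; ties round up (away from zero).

1.8141

class = single-mesh tooth geometry [involute pair 45T × 72T, m = 3.549]
base radii: r_b1 = 74.131041, r_b2 = 118.609665
tip radii: r_a1 = 81.765411, r_a2 = 130.659984
inv(α') = inv(21.821°) + 2·(-0.461-0.184)·tan α/(45+72) = 0.01513375  ⇒  α' = 20.09867°
a' = a·cos α / cos α' = 207.6165·cos 21.821°/cos 20.09867° = 205.239328
action lengths: √(r_a1²−r_b1²) = 34.498859, √(r_a2²−r_b2²) = 54.806741
base pitch p_b = π·m·cos α = 10.350646
CR = (34.498859 + 54.806741 − 205.239328·sin 20.09867°)/10.350646 = 1.814145
contact ratio ≈ 1.8141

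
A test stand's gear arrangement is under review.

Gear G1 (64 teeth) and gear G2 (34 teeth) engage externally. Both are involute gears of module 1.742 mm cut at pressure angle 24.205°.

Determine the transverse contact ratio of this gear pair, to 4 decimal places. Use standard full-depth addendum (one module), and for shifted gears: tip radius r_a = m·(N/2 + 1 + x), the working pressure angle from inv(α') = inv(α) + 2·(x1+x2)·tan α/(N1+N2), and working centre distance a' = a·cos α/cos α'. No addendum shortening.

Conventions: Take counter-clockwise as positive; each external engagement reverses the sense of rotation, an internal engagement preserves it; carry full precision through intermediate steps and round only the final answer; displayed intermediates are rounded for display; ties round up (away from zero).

1.5535

topology: single-mesh involute geometry — m = 1.742, 64T/34T pair
base radii: r_b1 = 50.843229, r_b2 = 27.010466
tip radii: r_a1 = 57.486000, r_a2 = 31.356000
no profile shift: α' = α, a' = a
action lengths: √(r_a1²−r_b1²) = 26.825477, √(r_a2²−r_b2²) = 15.925875
base pitch p_b = π·m·cos α = 4.991522
CR = (26.825477 + 15.925875 − 85.358000·sin 24.20500°)/4.991522 = 1.553503
contact ratio ≈ 1.5535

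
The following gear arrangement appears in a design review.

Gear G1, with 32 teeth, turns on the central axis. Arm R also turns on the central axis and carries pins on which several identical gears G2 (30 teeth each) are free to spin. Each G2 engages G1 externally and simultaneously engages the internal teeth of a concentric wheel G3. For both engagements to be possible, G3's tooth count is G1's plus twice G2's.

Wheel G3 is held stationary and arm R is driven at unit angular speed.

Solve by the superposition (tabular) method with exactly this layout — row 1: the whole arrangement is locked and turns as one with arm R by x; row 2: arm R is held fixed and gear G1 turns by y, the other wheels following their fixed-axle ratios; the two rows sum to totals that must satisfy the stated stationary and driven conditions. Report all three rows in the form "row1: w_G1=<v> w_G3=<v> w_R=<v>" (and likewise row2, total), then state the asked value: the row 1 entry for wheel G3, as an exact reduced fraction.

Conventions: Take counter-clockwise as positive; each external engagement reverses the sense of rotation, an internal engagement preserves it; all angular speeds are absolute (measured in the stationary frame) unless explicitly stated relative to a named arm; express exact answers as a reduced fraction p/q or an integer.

row1: w_G1=1 w_G3=1 w_R=1
row2: w_G1=23/8 w_G3=-1 w_R=0
total: w_G1=31/8 w_G3=0 w_R=1
asked value: 1

planetary set (32T centre, 30T on arm, 92T internal) — Willis relation
superposition row 1 [locked train]: every member turns x
row 2 (arm held, sun turns y): ω_ring = −(32/92)·y, ω_arm = 0
boundary: total ω_ring = x − (32/92)·y = 0 and total ω_arm = x = 1  ⇒  y = 23/8, x = 1
row 2 ring = −(32/92)·23/8 = -1
totals (row 1 + row 2): sun 1 + 23/8 = 31/8, ring 1 + (-1) = 0, arm 1 + 0 = 1
asked cell (row1, ring) = 1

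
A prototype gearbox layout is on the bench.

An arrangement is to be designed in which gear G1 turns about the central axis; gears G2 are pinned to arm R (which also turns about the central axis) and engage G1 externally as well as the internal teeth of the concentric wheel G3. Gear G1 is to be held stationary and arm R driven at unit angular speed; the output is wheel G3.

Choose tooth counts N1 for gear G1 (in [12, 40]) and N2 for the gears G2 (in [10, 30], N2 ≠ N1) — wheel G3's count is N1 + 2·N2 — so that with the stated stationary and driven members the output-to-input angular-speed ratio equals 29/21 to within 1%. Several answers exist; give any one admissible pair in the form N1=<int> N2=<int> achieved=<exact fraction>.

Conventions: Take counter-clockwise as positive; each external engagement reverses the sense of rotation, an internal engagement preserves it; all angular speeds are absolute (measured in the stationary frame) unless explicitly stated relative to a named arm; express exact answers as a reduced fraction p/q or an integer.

planetary set to be sized for 29/21 (Willis relation)
Willis with ω_sun = 0: ω_ring/ω_arm = (N1+N3)/N3; set equal to 29/21  ⇒  N3/N1 = 1/(29/21 − 1) = 21/8
N3 = N1 + 2·N2  ⇒  N2/N1 = (N3/N1 − 1)/2 = (21/8 − 1)/2 = 13/16
smallest multiple with N1 ≥ 12 and N2 ≥ 10: k = 1  ⇒  N1 = 1·16 = 16, N2 = 1·13 = 13 (N1 ≤ 40, N2 ≤ 30, N2 ≠ N1 ✓), N3 = 16 + 2·13 = 42
check: (N1+N3)/N3 with N1 = 16, N3 = 42 gives 29/21; |achieved − target| = 0 ≤ 29/2100 ✓

N1=16 N2=13 achieved=29/21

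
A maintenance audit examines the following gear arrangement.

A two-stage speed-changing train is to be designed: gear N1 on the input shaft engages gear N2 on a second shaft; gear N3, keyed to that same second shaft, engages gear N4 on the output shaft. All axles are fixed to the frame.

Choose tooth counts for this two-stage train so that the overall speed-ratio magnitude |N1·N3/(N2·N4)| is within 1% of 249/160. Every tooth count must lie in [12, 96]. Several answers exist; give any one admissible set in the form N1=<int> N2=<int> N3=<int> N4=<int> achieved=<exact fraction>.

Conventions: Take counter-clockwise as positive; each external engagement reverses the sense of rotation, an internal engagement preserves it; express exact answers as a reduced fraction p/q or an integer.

N1=12 N2=16 N3=83 N4=40 achieved=249/160

class = fixed-axis compound train [2-stage, 249/160 wanted]
target = 249/160 in lowest terms: an exact hit needs N1·N3 = k·249 and N2·N4 = k·160 for one integer k, every count in [12, 96]; additionally prefer no 1:1 stage (N1 ≠ N2, N3 ≠ N4)
k = 1…3: no 1:1-free in-range split of k·249 and k·160 into factor pairs; take k = 4
k = 4: N1·N3 = 996 = 12·83, N2·N4 = 640 = 16·40
achieved = 12·83/(16·40) = 249/160; |achieved − target| = 0 ≤ 249/16000 ✓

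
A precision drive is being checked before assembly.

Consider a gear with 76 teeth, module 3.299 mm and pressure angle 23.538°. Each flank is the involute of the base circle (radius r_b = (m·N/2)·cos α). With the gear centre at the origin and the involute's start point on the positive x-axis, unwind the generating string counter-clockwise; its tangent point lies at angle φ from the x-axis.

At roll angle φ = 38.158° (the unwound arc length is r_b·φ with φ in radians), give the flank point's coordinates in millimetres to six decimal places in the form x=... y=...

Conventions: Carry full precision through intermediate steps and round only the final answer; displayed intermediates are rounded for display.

x=137.661909 y=10.822309

topology: single-mesh involute geometry — m = 3.299, N = 76
pitch radius r_p = m·N/2 = 3.299·76/2 = 125.362000
base radius r_b = r_p·cos α = 125.362000·cos 23.538° = 114.931306
roll angle φ = 38.158° = 0.66598274 rad
x = r_b·(cos φ + φ·sin φ) = 137.661909
y = r_b·(sin φ − φ·cos φ) = 10.822309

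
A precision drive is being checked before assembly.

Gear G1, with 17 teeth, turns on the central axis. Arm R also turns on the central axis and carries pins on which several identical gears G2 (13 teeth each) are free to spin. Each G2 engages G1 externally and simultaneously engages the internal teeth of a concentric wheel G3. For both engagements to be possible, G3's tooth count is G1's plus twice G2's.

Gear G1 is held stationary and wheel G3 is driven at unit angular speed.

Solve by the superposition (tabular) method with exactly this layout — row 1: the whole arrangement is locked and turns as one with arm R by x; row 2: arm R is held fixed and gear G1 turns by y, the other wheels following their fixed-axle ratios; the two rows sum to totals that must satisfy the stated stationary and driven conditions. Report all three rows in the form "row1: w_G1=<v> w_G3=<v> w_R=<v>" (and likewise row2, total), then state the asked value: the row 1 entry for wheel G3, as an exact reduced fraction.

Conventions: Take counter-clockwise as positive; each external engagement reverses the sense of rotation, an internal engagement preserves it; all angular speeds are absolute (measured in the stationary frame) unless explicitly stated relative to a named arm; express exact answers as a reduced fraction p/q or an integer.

recognized (axles ride arm R): planetary set, 17/13/43 teeth
row 1 — lock + rotate with arm: ω_sun = ω_ring = ω_arm = x
row 2: sun turns y, ring = −(17/43)·y, arm 0
boundary: total ω_sun = x + y = 0 and total ω_ring = x − (17/43)·y = 1  ⇒  y = -43/60, x = 43/60
row 2 ring = −(17/43)·(-43/60) = 17/60
totals (row 1 + row 2): sun 43/60 + (-43/60) = 0, ring 43/60 + 17/60 = 1, arm 43/60 + 0 = 43/60
asked cell (row1, ring) = 43/60

row1: w_G1=43/60 w_G3=43/60 w_R=43/60
row2: w_G1=-43/60 w_G3=17/60 w_R=0
total: w_G1=0 w_G3=1 w_R=43/60
asked value: 43/60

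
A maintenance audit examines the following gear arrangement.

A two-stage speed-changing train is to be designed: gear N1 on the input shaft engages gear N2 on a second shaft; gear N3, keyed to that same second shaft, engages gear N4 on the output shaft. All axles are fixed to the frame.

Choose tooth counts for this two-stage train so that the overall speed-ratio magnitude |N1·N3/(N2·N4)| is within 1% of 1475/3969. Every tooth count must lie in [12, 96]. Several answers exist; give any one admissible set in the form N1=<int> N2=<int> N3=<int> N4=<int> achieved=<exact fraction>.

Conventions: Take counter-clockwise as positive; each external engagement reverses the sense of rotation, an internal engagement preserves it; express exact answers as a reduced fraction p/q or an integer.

design class (target 1475/3969): fixed-axis compound train
target = 1475/3969 in lowest terms: an exact hit needs N1·N3 = k·1475 and N2·N4 = k·3969 for one integer k, every count in [12, 96]; additionally prefer no 1:1 stage (N1 ≠ N2, N3 ≠ N4)
k = 1: N1·N3 = 1475 = 25·59, N2·N4 = 3969 = 49·81
achieved = 25·59/(49·81) = 1475/3969; |achieved − target| = 0 ≤ 59/15876 ✓

N1=25 N2=49 N3=59 N4=81 achieved=1475/3969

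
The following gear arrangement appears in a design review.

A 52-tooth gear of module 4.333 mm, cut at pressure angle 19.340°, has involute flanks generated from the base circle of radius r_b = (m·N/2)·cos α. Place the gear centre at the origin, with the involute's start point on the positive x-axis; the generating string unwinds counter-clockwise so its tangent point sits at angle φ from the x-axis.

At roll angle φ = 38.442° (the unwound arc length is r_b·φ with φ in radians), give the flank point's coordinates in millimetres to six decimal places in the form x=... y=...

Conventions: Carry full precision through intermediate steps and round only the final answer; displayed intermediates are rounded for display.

single-mesh involute tooth geometry (52T wheel at module 4.333)
pitch radius r_p = m·N/2 = 4.333·52/2 = 112.658000
base radius r_b = r_p·cos α = 112.658000·cos 19.340° = 106.300707
roll angle φ = 38.442° = 0.67093947 rad
x = r_b·(cos φ + φ·sin φ) = 127.600797
y = r_b·(sin φ − φ·cos φ) = 10.227920

x=127.600797 y=10.227920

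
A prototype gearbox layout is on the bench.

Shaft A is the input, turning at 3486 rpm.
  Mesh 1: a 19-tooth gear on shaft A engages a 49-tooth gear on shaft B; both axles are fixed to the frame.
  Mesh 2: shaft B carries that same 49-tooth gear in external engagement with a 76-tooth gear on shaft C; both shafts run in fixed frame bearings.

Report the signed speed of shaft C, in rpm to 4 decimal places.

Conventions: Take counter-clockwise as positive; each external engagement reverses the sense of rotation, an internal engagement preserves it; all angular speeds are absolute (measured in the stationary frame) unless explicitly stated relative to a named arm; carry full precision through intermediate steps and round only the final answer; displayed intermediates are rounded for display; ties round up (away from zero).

class = fixed-axis compound train [2 meshes; 2 ratios multiply, 2 sense flips]
mesh 1 [19T→49T]: ω = 3486.0000×19/49 = 1351.7143 rpm, sense flips to −
mesh 2 [49T→76T]: ω = 1351.7143×49/76 = 871.5000 rpm, sense flips to +
signed output speed = +871.5000 rpm

+871.5000 rpm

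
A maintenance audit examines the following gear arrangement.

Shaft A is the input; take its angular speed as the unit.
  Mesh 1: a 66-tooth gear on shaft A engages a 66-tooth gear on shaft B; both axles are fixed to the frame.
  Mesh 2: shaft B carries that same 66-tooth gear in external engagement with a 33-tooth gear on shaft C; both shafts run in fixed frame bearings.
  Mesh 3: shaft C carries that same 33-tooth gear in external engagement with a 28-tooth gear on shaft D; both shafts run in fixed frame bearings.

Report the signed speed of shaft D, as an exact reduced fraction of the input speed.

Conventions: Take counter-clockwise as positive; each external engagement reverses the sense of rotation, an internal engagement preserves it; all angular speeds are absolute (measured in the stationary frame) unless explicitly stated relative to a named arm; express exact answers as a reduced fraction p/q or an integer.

3-mesh fixed-axis compound train (all bearings frame-fixed)
mesh 1 [66T→66T]: |ω|/ω_in = 1×66/66 = 1, sense flips to −
mesh 2 [66T→33T]: |ω|/ω_in = 1×66/33 = 2, sense flips to +
mesh 3 [33T→28T]: |ω|/ω_in = 2×33/28 = 33/14, sense flips to −
signed output speed (× input speed) = -33/14

-33/14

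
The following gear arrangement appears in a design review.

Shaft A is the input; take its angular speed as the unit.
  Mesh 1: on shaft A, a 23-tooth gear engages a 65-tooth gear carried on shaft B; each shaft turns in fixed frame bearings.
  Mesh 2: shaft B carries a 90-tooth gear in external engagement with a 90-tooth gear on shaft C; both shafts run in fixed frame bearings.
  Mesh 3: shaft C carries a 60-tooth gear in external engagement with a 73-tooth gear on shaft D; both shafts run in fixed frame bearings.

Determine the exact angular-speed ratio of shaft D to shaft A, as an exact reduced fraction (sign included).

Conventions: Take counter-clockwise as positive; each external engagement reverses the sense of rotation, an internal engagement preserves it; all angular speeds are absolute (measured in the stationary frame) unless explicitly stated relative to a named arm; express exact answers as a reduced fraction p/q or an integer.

class = fixed-axis compound train [3 meshes; 3 ratios multiply, 3 sense flips]
mesh 1 [23T→65T]: running ratio 23/65, sense −
mesh 2 [90T→90T]: running ratio 23/65, sense +
mesh 3 [60T→73T]: running ratio 276/949, sense −
ω_out/ω_in = -276/949

-276/949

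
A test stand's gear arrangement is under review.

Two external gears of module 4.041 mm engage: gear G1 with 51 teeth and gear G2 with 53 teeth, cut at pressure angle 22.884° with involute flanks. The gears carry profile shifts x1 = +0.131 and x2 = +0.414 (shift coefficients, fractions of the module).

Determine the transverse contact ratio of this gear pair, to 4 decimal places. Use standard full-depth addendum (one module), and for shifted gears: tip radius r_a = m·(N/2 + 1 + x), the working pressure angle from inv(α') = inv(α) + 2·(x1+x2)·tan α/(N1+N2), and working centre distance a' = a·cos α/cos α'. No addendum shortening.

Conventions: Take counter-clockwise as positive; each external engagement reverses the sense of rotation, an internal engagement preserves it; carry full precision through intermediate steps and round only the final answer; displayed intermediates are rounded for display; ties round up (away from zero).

single-mesh involute tooth geometry (51T engaging 53T at module 4.041)
base radii: r_b1 = 94.935204, r_b2 = 98.658154
tip radii: r_a1 = 107.615871, r_a2 = 112.800474
inv(α') = inv(22.884°) + 2·(+0.131+0.414)·tan α/(51+53) = 0.02711015  ⇒  α' = 24.21758°
a' = a·cos α / cos α' = 210.1320·cos 22.884°/cos 24.21758° = 212.274740
action lengths: √(r_a1²−r_b1²) = 50.680200, √(r_a2²−r_b2²) = 54.685608
base pitch p_b = π·m·cos α = 11.695990
CR = (50.680200 + 54.685608 − 212.274740·sin 24.21758°)/11.695990 = 1.563793
contact ratio ≈ 1.5638

1.5638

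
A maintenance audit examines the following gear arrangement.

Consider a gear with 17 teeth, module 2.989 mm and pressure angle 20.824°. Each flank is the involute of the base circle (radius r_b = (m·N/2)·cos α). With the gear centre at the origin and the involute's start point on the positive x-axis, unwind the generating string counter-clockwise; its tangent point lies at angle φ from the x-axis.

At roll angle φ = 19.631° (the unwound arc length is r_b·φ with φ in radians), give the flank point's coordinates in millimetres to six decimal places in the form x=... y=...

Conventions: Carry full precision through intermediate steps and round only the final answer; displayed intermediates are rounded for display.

recognized (one wheel, involute flank): single-mesh tooth geometry, m = 2.989, N = 17
pitch radius r_p = m·N/2 = 2.989·17/2 = 25.406500
base radius r_b = r_p·cos α = 25.406500·cos 20.824° = 23.746867
roll angle φ = 19.631° = 0.34262559 rad
x = r_b·(cos φ + φ·sin φ) = 25.100076
y = r_b·(sin φ − φ·cos φ) = 0.314657

x=25.100076 y=0.314657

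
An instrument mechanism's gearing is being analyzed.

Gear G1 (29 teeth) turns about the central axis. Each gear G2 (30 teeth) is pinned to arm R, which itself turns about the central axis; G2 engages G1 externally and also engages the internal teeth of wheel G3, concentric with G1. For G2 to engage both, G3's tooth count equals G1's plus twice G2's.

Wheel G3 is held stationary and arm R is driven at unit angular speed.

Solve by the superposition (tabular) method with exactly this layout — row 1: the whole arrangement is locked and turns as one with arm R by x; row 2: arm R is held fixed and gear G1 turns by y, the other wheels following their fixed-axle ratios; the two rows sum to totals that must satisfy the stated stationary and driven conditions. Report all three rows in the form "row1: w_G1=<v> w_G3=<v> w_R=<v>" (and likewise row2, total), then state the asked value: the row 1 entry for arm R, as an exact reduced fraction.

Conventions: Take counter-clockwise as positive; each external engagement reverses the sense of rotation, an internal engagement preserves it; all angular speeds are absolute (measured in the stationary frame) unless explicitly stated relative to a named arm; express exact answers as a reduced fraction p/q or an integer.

recognized (axles ride arm R): planetary set, 29/30/89 teeth
row 1 (train locked, turned with arm): all members turn x
superposition row 2 [arm held]: sun y, ring −(29/89)·y, arm 0
boundary: total ω_ring = x − (29/89)·y = 0 and total ω_arm = x = 1  ⇒  y = 89/29, x = 1
row 2 ring = −(29/89)·89/29 = -1
totals (row 1 + row 2): sun 1 + 89/29 = 118/29, ring 1 + (-1) = 0, arm 1 + 0 = 1
asked cell (row1, arm) = 1

row1: w_G1=1 w_G3=1 w_R=1
row2: w_G1=89/29 w_G3=-1 w_R=0
total: w_G1=118/29 w_G3=0 w_R=1
asked value: 1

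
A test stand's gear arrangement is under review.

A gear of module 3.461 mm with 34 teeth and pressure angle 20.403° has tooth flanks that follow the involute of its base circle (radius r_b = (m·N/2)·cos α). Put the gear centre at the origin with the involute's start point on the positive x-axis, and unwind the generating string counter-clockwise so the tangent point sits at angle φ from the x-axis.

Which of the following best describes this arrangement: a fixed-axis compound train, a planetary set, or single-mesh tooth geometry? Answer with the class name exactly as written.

single-mesh involute tooth geometry (34T wheel at module 3.461)
classification: single-mesh tooth geometry

single-mesh tooth geometry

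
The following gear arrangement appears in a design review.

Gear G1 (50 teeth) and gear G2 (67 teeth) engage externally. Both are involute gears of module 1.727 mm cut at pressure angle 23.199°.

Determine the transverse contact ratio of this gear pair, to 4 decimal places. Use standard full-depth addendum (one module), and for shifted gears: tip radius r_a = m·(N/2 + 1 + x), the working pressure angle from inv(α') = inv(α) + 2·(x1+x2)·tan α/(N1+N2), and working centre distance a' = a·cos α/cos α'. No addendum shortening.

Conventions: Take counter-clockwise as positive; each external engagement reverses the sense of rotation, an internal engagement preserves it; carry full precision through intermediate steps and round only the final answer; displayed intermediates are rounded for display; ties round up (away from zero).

1.6212

recognized (one external pair, fixed centres): single-mesh tooth geometry, m = 1.727, N1 = 50, N2 = 67
base radii: r_b1 = 39.683965, r_b2 = 53.176513
tip radii: r_a1 = 44.902000, r_a2 = 59.581500
no profile shift: α' = α, a' = a
action lengths: √(r_a1²−r_b1²) = 21.008868, √(r_a2²−r_b2²) = 26.874032
base pitch p_b = π·m·cos α = 4.986834
CR = (21.008868 + 26.874032 − 101.029500·sin 23.19900°)/4.986834 = 1.621222
contact ratio ≈ 1.6212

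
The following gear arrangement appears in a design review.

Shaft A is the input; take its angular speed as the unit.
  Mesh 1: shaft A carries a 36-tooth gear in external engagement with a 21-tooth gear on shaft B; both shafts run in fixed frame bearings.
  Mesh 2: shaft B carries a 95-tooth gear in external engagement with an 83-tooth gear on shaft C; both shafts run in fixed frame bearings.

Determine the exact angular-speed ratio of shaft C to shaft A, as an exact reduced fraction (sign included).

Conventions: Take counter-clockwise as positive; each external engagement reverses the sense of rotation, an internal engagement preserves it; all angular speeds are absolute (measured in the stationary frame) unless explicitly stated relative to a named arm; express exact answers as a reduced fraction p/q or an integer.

class = fixed-axis compound train [2 meshes; 2 ratios multiply, 2 sense flips]
mesh 1 [36T→21T]: running ratio 12/7, sense −
mesh 2 [95T→83T]: running ratio 1140/581, sense +
ω_out/ω_in = 1140/581

1140/581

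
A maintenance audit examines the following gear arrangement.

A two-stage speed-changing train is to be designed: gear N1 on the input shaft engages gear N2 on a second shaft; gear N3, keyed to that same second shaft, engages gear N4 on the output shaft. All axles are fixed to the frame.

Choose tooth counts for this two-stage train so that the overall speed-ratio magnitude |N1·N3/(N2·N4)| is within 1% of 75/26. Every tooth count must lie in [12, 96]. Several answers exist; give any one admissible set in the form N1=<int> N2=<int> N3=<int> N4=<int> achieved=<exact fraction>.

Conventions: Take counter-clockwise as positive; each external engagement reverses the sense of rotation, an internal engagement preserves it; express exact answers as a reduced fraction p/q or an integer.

topology: fixed-axis compound train — 2 stages, target 75/26
target = 75/26 in lowest terms: an exact hit needs N1·N3 = k·75 and N2·N4 = k·26 for one integer k, every count in [12, 96]; additionally prefer no 1:1 stage (N1 ≠ N2, N3 ≠ N4)
k = 1…5: no 1:1-free in-range split of k·75 and k·26 into factor pairs; take k = 6
k = 6: N1·N3 = 450 = 15·30, N2·N4 = 156 = 12·13
achieved = 15·30/(12·13) = 75/26; |achieved − target| = 0 ≤ 3/104 ✓

N1=15 N2=12 N3=30 N4=13 achieved=75/26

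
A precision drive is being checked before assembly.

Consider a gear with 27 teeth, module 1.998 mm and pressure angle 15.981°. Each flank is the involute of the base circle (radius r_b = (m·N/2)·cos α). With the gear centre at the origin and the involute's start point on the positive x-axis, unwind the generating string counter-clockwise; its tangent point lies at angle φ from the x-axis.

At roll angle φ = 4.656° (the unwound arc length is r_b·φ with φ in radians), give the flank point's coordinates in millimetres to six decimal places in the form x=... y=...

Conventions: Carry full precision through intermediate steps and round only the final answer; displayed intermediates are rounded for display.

x=26.016052 y=0.004635

topology: single-mesh involute geometry — m = 1.998, N = 27
pitch radius r_p = m·N/2 = 1.998·27/2 = 26.973000
base radius r_b = r_p·cos α = 26.973000·cos 15.981° = 25.930576
roll angle φ = 4.656° = 0.08126253 rad
x = r_b·(cos φ + φ·sin φ) = 26.016052
y = r_b·(sin φ − φ·cos φ) = 0.004635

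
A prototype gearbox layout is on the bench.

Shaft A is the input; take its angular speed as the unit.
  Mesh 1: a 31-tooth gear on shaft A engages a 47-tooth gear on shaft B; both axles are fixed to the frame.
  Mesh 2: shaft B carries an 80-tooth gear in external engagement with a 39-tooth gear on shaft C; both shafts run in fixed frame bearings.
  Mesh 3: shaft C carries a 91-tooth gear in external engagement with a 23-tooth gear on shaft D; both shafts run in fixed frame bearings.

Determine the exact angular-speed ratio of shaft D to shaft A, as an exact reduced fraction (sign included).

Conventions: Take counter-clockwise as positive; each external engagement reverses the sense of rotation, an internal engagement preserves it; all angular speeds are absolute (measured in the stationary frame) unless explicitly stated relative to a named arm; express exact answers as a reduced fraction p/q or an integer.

class = fixed-axis compound train [3 meshes; 3 ratios multiply, 3 sense flips]
mesh 1 [31T→47T]: running ratio 31/47, sense −
mesh 2 [80T→39T]: running ratio 2480/1833, sense +
mesh 3 [91T→23T]: running ratio 17360/3243, sense −
ω_out/ω_in = -17360/3243

-17360/3243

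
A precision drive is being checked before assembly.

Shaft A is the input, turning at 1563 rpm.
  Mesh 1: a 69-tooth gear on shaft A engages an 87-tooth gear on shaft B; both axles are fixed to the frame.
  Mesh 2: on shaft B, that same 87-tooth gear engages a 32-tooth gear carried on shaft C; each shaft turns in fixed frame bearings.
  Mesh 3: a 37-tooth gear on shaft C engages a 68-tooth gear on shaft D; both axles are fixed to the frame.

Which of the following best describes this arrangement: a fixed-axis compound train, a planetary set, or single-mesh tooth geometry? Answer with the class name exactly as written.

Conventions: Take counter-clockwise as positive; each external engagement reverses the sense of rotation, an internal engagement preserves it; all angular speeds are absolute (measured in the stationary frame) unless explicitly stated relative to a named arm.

recognized (4 fixed axles, 3 meshes): fixed-axis compound train
classification: fixed-axis compound train

fixed-axis compound train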